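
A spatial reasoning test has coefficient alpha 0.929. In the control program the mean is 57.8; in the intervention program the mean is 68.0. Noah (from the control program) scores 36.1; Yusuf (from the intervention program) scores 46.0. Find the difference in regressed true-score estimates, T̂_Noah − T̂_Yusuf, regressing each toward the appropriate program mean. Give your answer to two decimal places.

-9.92

T̂_Noah = 0.929(36.1) + 0.071(57.8) = 37.6407
T̂_Yusuf = 0.929(46.0) + 0.071(68.0) = 47.5620
Difference = 37.6407 − 47.5620 = -9.9213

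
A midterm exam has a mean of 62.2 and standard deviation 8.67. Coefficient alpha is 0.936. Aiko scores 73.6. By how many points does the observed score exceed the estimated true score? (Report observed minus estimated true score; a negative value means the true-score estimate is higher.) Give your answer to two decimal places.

T̂ = ρX + (1 − ρ)μ
  = 0.936 × 73.6 + 0.064 × 62.2
  = 68.8896 + 3.9808
  = 72.8704
  ≈ 72.870
X − T̂ = 73.6 − 72.870 = 0.730 → 0.73

0.73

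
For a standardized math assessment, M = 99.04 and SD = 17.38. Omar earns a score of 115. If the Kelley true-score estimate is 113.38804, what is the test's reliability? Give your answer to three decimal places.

0.899

T̂ = ρX + (1 − ρ)μ  ⇒  T̂ − μ = ρ(X − μ)
ρ = (T̂ − μ)/(X − μ) = (113.38804 − 99.04) / (115 − 99.04) = 14.34804 / 15.96 = 0.89900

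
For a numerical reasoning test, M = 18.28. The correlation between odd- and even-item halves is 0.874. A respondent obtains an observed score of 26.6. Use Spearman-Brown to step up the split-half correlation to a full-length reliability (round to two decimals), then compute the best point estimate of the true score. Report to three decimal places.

Spearman-Brown: ρ = 2r/(1 + r) = 2(0.874)/(1 + 0.874) = 1.7480/1.874 = 0.9328 → 0.93
T̂ = ρX + (1 − ρ)μ
  = 0.93 × 26.6 + 0.07 × 18.28
  = 24.738 + 1.2796
  = 26.0176
  ≈ 26.018

26.018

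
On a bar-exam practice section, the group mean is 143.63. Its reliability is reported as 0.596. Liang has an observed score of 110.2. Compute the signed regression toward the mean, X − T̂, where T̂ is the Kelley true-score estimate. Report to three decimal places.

-13.506

T̂ = ρX + (1 − ρ)μ
  = 0.596 × 110.2 + 0.404 × 143.63
  = 65.6792 + 58.02652
  = 123.70572
  ≈ 123.7057
X − T̂ = 110.2 − 123.7057 = -13.5057 → -13.506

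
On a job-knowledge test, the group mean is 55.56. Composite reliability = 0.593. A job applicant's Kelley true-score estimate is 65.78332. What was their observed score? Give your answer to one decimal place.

T̂ = ρX + (1 − ρ)μ  ⇒  X = (T̂ − (1 − ρ)μ) / ρ
X = (65.78332 − 0.407 × 55.56) / 0.593 = (65.78332 − 22.61292) / 0.593 = 43.17040 / 0.593 = 72.800

72.8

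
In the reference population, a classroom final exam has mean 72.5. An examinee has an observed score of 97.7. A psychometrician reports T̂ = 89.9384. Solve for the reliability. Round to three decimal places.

T̂ = ρX + (1 − ρ)μ  ⇒  T̂ − μ = ρ(X − μ)
ρ = (T̂ − μ)/(X − μ) = (89.9384 − 72.5) / (97.7 − 72.5) = 17.4384 / 25.2 = 0.69200

0.692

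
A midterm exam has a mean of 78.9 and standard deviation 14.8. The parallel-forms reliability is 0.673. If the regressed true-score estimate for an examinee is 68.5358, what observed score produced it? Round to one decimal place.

63.5

T̂ = ρX + (1 − ρ)μ  ⇒  X = (T̂ − (1 − ρ)μ) / ρ
X = (68.5358 − 0.327 × 78.9) / 0.673 = (68.5358 − 25.8003) / 0.673 = 42.7355 / 0.673 = 63.500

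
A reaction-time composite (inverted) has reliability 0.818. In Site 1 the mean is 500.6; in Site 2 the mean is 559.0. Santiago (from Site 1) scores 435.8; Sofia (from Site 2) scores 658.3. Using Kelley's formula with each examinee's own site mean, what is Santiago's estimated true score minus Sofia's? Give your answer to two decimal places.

-192.63

T̂_Santiago = 0.818(435.8) + 0.182(500.6) = 447.5936
T̂_Sofia = 0.818(658.3) + 0.182(559.0) = 640.2274
Difference = 447.5936 − 640.2274 = -192.6338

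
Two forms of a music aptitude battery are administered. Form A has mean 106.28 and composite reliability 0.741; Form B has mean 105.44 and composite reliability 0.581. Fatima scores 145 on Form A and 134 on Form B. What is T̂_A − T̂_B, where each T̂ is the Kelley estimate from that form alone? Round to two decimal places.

12.94

T̂_A = 0.741(145) + 0.259(106.28) = 134.9715
T̂_B = 0.581(134) + 0.419(105.44) = 122.0334
T̂_A − T̂_B = 12.9382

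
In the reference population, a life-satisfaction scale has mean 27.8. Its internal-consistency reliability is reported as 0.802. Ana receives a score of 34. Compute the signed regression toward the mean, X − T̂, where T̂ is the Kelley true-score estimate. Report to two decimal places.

T̂ = 0.802(34) + 0.198(27.8) = 27.268 + 5.5044 = 32.7724 → 32.772
X − T̂ = 34 − 32.772 = 1.228 → 1.23

1.23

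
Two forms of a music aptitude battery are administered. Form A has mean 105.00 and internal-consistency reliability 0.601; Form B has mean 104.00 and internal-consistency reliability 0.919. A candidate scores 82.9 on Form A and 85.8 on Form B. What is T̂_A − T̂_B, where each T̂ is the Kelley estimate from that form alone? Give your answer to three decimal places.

4.444

T̂_A = 0.601(82.9) + 0.399(105.00) = 91.71790
T̂_B = 0.919(85.8) + 0.081(104.00) = 87.27420
T̂_A − T̂_B = 4.44370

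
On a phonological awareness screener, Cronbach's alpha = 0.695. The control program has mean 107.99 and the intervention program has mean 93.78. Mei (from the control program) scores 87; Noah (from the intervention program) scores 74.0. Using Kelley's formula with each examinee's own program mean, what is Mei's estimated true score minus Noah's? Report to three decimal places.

13.369

T̂_Mei = 0.695(87) + 0.305(107.99) = 93.40195
T̂_Noah = 0.695(74.0) + 0.305(93.78) = 80.03290
Difference = 93.40195 − 80.03290 = 13.36905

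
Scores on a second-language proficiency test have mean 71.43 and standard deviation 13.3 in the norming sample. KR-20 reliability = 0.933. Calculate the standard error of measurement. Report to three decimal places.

3.443

SEM = SD · √(1 − ρ) = 13.3 × √0.067 = 13.3 × 0.2588 = 3.4426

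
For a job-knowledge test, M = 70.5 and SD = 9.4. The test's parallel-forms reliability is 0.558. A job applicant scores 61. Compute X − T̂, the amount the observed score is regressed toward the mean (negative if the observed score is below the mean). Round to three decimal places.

Regress the observed score toward the mean by the unreliability: T̂ = 0.558·61 + 0.442·70.5 = 34.038 + 31.1610 = 65.19900.
X − T̂ = 61 − 65.1990 = -4.1990 → -4.199

-4.199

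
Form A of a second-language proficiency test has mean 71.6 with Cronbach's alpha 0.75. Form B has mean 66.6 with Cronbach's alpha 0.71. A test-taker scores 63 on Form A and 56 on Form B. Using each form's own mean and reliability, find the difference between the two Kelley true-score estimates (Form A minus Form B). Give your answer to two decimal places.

T̂_A = 0.75(63) + 0.25(71.6) = 65.1500
T̂_B = 0.71(56) + 0.29(66.6) = 59.0740
T̂_A − T̂_B = 6.0760

6.08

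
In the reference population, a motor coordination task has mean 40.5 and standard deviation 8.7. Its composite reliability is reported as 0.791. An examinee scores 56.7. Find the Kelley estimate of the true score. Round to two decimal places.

T̂ = ρX + (1 − ρ)μ
  = 0.791 × 56.7 + 0.209 × 40.5
  = 44.8497 + 8.4645
  = 53.314
  ≈ 53.31

53.31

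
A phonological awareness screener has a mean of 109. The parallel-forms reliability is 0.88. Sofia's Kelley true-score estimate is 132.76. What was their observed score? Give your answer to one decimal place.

136.0

T̂ = ρX + (1 − ρ)μ  ⇒  X = (T̂ − (1 − ρ)μ) / ρ
X = (132.76 − 0.12 × 109) / 0.88 = (132.76 − 13.08) / 0.88 = 119.68 / 0.88 = 136.000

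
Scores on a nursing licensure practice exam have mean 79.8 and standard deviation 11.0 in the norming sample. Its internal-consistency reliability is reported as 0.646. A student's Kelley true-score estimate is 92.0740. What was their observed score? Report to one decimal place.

T̂ = ρX + (1 − ρ)μ  ⇒  X = (T̂ − (1 − ρ)μ) / ρ
X = (92.0740 − 0.354 × 79.8) / 0.646 = (92.0740 − 28.2492) / 0.646 = 63.8248 / 0.646 = 98.800

98.8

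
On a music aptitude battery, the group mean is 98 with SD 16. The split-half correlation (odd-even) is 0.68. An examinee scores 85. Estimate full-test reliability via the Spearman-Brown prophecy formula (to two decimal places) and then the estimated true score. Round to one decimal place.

87.5

Spearman-Brown: ρ = 2r/(1 + r) = 2(0.68)/(1 + 0.68) = 1.360/1.68 = 0.8095 → 0.81
T̂ = ρX + (1 − ρ)μ
  = 0.81 × 85 + 0.19 × 98
  = 68.85 + 18.62
  = 87.47
  ≈ 87.5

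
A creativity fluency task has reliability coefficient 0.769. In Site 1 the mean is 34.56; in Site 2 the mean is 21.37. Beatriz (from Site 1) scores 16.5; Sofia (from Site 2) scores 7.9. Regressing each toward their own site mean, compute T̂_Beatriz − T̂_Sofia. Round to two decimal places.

T̂_Beatriz = 0.769(16.5) + 0.231(34.56) = 20.6719
T̂_Sofia = 0.769(7.9) + 0.231(21.37) = 11.0116
Difference = 20.6719 − 11.0116 = 9.6603

9.66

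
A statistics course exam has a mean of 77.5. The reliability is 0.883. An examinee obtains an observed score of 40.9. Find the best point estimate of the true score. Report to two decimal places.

T̂ = ρX + (1 − ρ)μ
  = 0.883 × 40.9 + 0.117 × 77.5
  = 36.1147 + 9.0675
  = 45.182
  ≈ 45.18

45.18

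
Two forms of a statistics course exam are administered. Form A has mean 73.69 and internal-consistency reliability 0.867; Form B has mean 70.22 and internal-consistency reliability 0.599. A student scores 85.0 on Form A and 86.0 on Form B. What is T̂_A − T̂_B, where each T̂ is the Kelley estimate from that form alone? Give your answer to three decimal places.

3.824

T̂_A = 0.867(85.0) + 0.133(73.69) = 83.49577
T̂_B = 0.599(86.0) + 0.401(70.22) = 79.67222
T̂_A − T̂_B = 3.82355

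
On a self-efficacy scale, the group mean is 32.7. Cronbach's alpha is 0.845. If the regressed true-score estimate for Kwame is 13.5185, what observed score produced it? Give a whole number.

10

T̂ = ρX + (1 − ρ)μ  ⇒  X = (T̂ − (1 − ρ)μ) / ρ
X = (13.5185 − 0.155 × 32.7) / 0.845 = (13.5185 − 5.0685) / 0.845 = 8.4500 / 0.845 = 10.00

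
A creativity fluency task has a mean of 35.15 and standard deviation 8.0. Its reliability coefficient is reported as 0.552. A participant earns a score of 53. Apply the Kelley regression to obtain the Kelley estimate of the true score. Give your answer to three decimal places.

45.003

Weight the observed score by reliability and the mean by (1 − reliability): T̂ = 0.552·53 + 0.448·35.15 = 29.256 + 15.74720 = 45.0032.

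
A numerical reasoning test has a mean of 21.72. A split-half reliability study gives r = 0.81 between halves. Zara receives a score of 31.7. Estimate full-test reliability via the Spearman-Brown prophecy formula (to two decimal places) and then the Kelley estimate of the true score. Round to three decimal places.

30.702

Spearman-Brown: ρ = 2r/(1 + r) = 2(0.81)/(1 + 0.81) = 1.620/1.81 = 0.8950 → 0.90
Regress the observed score toward the mean by the unreliability: T̂ = 0.90·31.7 + 0.10·21.72 = 28.530 + 2.1720 = 30.7020.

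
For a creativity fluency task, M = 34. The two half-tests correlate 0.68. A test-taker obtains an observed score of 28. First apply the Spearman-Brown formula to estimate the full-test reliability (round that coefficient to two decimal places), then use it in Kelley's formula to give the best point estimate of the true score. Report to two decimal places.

29.14

Spearman-Brown: ρ = 2r/(1 + r) = 2(0.68)/(1 + 0.68) = 1.360/1.68 = 0.8095 → 0.81
T̂ = 0.81(28) + 0.19(34) = 22.68 + 6.46 = 29.140 → 29.14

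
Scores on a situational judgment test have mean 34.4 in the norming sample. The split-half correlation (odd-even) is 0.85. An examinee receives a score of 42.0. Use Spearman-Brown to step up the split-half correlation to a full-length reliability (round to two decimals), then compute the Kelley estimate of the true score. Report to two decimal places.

Spearman-Brown: ρ = 2r/(1 + r) = 2(0.85)/(1 + 0.85) = 1.700/1.85 = 0.9189 → 0.92
Weight the observed score by reliability and the mean by (1 − reliability): T̂ = 0.92·42.0 + 0.08·34.4 = 38.640 + 2.752 = 41.392.

41.39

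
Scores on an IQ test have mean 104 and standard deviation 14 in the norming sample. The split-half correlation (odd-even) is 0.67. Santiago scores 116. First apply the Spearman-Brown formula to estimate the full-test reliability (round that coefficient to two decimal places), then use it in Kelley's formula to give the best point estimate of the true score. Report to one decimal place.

113.6

Spearman-Brown: ρ = 2r/(1 + r) = 2(0.67)/(1 + 0.67) = 1.340/1.67 = 0.8024 → 0.80
T̂ = ρX + (1 − ρ)μ
  = 0.80 × 116 + 0.20 × 104
  = 92.80 + 20.80
  = 113.60
  ≈ 113.6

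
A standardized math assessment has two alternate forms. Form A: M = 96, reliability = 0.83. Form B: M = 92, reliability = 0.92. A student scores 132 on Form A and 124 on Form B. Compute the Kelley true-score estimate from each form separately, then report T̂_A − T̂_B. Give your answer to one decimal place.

T̂_A = 0.83(132) + 0.17(96) = 125.880
T̂_B = 0.92(124) + 0.08(92) = 121.440
T̂_A − T̂_B = 4.440

4.4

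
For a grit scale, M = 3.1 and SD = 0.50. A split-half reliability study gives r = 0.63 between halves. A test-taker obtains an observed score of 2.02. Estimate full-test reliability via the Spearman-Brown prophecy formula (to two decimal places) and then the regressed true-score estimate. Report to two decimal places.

Spearman-Brown: ρ = 2r/(1 + r) = 2(0.63)/(1 + 0.63) = 1.260/1.63 = 0.7730 → 0.77
T̂ = ρX + (1 − ρ)μ
  = 0.77 × 2.02 + 0.23 × 3.1
  = 1.5554 + 0.713
  = 2.268
  ≈ 2.27

2.27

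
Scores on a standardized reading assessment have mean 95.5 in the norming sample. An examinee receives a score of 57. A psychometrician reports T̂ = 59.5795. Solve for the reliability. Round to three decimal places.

0.933

T̂ = ρX + (1 − ρ)μ  ⇒  T̂ − μ = ρ(X − μ)
ρ = (T̂ − μ)/(X − μ) = (59.5795 − 95.5) / (57 − 95.5) = -35.9205 / -38.5 = 0.93300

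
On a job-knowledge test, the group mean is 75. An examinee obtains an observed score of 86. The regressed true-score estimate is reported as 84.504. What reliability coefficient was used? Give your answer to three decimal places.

T̂ = ρX + (1 − ρ)μ  ⇒  T̂ − μ = ρ(X − μ)
ρ = (T̂ − μ)/(X − μ) = (84.504 − 75) / (86 − 75) = 9.504 / 11.0 = 0.86400

0.864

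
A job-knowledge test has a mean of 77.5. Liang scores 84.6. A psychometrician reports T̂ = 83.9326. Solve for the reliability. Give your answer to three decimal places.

T̂ = ρX + (1 − ρ)μ  ⇒  T̂ − μ = ρ(X − μ)
ρ = (T̂ − μ)/(X − μ) = (83.9326 − 77.5) / (84.6 − 77.5) = 6.4326 / 7.1 = 0.90600

0.906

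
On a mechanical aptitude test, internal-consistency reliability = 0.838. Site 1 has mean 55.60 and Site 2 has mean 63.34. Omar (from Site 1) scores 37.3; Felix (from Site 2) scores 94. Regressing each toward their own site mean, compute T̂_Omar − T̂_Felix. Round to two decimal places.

-48.77

T̂_Omar = 0.838(37.3) + 0.162(55.60) = 40.2646
T̂_Felix = 0.838(94) + 0.162(63.34) = 89.0331
Difference = 40.2646 − 89.0331 = -48.7685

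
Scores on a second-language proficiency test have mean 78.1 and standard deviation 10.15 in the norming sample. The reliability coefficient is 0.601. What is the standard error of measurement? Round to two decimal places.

6.41

SEM = SD · √(1 − ρ) = 10.15 × √0.399 = 10.15 × 0.6317 = 6.411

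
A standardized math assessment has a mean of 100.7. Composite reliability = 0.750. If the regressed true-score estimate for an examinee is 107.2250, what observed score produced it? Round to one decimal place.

109.4

T̂ = ρX + (1 − ρ)μ  ⇒  X = (T̂ − (1 − ρ)μ) / ρ
X = (107.2250 − 0.250 × 100.7) / 0.750 = (107.2250 − 25.1750) / 0.750 = 82.0500 / 0.750 = 109.400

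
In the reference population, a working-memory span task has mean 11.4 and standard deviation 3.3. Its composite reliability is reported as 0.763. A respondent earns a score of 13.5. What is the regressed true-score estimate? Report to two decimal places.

13.00

T̂ = ρX + (1 − ρ)μ
  = 0.763 × 13.5 + 0.237 × 11.4
  = 10.3005 + 2.7018
  = 13.002
  ≈ 13.00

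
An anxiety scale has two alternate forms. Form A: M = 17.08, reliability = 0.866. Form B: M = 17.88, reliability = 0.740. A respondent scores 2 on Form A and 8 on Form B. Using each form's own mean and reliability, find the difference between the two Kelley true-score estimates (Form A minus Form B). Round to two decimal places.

-6.55

T̂_A = 0.866(2) + 0.134(17.08) = 4.0207
T̂_B = 0.740(8) + 0.260(17.88) = 10.5688
T̂_A − T̂_B = -6.5481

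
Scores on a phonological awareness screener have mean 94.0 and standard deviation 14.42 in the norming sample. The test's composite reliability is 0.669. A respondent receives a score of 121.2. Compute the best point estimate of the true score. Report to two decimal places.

T̂ = 0.669(121.2) + 0.331(94.0) = 81.0828 + 31.1140 = 112.197 → 112.20

112.20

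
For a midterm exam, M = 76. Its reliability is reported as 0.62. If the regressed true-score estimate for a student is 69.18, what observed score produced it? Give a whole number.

65

T̂ = ρX + (1 − ρ)μ  ⇒  X = (T̂ − (1 − ρ)μ) / ρ
X = (69.18 − 0.38 × 76) / 0.62 = (69.18 − 28.88) / 0.62 = 40.30 / 0.62 = 65.00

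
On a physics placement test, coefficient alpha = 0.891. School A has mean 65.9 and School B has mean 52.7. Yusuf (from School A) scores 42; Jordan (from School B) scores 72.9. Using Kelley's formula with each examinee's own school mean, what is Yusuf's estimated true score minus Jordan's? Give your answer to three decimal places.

-26.093

T̂_Yusuf = 0.891(42) + 0.109(65.9) = 44.60510
T̂_Jordan = 0.891(72.9) + 0.109(52.7) = 70.69820
Difference = 44.60510 − 70.69820 = -26.09310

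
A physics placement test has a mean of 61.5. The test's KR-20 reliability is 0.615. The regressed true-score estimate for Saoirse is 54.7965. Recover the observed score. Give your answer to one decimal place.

T̂ = ρX + (1 − ρ)μ  ⇒  X = (T̂ − (1 − ρ)μ) / ρ
X = (54.7965 − 0.385 × 61.5) / 0.615 = (54.7965 − 23.6775) / 0.615 = 31.1190 / 0.615 = 50.600

50.6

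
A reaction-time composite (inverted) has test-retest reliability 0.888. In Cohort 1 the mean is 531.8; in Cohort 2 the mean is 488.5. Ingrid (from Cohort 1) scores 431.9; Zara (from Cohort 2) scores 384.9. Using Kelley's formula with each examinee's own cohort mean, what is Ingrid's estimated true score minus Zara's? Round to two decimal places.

46.59

T̂_Ingrid = 0.888(431.9) + 0.112(531.8) = 443.0888
T̂_Zara = 0.888(384.9) + 0.112(488.5) = 396.5032
Difference = 443.0888 − 396.5032 = 46.5856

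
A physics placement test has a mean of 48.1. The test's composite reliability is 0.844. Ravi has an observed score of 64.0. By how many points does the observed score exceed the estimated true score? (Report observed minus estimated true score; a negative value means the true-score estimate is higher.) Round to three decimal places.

2.480

Weight the observed score by reliability and the mean by (1 − reliability): T̂ = 0.844·64.0 + 0.156·48.1 = 54.0160 + 7.5036 = 61.51960.
X − T̂ = 64.0 − 61.5196 = 2.4804 → 2.480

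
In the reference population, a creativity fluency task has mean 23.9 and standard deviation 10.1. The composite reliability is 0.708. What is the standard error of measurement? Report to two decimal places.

SEM = SD · √(1 − ρ) = 10.1 × √0.292 = 10.1 × 0.5404 = 5.458

5.46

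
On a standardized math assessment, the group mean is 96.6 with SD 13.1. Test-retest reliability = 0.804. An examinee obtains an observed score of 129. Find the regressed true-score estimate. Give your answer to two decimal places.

122.65

T̂ = 0.804(129) + 0.196(96.6) = 103.716 + 18.9336 = 122.650 → 122.65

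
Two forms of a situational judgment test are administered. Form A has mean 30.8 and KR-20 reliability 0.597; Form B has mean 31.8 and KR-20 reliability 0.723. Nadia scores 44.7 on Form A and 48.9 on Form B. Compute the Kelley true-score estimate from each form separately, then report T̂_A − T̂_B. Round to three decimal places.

T̂_A = 0.597(44.7) + 0.403(30.8) = 39.09830
T̂_B = 0.723(48.9) + 0.277(31.8) = 44.16330
T̂_A − T̂_B = -5.06500

-5.065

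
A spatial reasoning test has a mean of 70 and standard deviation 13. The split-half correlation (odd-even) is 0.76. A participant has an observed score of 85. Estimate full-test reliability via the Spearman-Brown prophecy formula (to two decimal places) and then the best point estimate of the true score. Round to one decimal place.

Spearman-Brown: ρ = 2r/(1 + r) = 2(0.76)/(1 + 0.76) = 1.520/1.76 = 0.8636 → 0.86
T̂ = ρX + (1 − ρ)μ
  = 0.86 × 85 + 0.14 × 70
  = 73.10 + 9.80
  = 82.90
  ≈ 82.9

82.9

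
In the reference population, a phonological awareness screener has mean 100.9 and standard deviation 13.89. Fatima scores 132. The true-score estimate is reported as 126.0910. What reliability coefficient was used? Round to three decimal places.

T̂ = ρX + (1 − ρ)μ  ⇒  T̂ − μ = ρ(X − μ)
ρ = (T̂ − μ)/(X − μ) = (126.0910 − 100.9) / (132 − 100.9) = 25.1910 / 31.1 = 0.81000

0.810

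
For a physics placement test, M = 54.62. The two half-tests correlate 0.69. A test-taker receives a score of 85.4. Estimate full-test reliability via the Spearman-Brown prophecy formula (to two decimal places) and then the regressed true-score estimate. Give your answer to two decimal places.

79.86

Spearman-Brown: ρ = 2r/(1 + r) = 2(0.69)/(1 + 0.69) = 1.380/1.69 = 0.8166 → 0.82
T̂ = ρX + (1 − ρ)μ
  = 0.82 × 85.4 + 0.18 × 54.62
  = 70.028 + 9.8316
  = 79.860
  ≈ 79.86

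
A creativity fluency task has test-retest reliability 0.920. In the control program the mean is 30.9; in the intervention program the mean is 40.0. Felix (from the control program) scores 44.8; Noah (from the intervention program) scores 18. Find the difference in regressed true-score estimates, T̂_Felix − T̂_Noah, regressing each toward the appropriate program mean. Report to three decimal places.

23.928

T̂_Felix = 0.920(44.8) + 0.080(30.9) = 43.68800
T̂_Noah = 0.920(18) + 0.080(40.0) = 19.76000
Difference = 43.68800 − 19.76000 = 23.92800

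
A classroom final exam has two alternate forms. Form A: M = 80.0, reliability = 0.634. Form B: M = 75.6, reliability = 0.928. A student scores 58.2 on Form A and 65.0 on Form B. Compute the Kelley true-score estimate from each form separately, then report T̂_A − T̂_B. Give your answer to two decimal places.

T̂_A = 0.634(58.2) + 0.366(80.0) = 66.1788
T̂_B = 0.928(65.0) + 0.072(75.6) = 65.7632
T̂_A − T̂_B = 0.4156

0.42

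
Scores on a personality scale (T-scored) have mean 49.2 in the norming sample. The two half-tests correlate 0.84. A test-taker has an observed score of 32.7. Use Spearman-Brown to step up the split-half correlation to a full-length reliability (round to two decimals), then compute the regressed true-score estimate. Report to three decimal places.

34.185

Spearman-Brown: ρ = 2r/(1 + r) = 2(0.84)/(1 + 0.84) = 1.680/1.84 = 0.9130 → 0.91
T̂ = ρX + (1 − ρ)μ
  = 0.91 × 32.7 + 0.09 × 49.2
  = 29.757 + 4.428
  = 34.1850
  ≈ 34.185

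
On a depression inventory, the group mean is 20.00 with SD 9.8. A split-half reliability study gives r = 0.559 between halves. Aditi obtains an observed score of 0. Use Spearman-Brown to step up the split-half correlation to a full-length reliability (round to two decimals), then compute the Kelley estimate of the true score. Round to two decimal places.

5.60

Spearman-Brown: ρ = 2r/(1 + r) = 2(0.559)/(1 + 0.559) = 1.1180/1.559 = 0.7171 → 0.72
T̂ = 0.72(0) + 0.28(20.00) = 0.00 + 5.6000 = 5.600 → 5.60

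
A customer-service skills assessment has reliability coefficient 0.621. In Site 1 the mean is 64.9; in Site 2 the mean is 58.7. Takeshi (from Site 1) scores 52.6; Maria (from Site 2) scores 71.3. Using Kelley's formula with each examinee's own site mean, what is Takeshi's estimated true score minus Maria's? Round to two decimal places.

T̂_Takeshi = 0.621(52.6) + 0.379(64.9) = 57.2617
T̂_Maria = 0.621(71.3) + 0.379(58.7) = 66.5246
Difference = 57.2617 − 66.5246 = -9.2629

-9.26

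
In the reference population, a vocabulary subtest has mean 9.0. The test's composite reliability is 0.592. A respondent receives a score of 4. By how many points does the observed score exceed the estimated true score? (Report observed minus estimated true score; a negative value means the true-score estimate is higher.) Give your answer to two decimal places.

-2.04

T̂ = 0.592(4) + 0.408(9.0) = 2.368 + 3.6720 = 6.0400 → 6.040
X − T̂ = 4 − 6.040 = -2.040 → -2.04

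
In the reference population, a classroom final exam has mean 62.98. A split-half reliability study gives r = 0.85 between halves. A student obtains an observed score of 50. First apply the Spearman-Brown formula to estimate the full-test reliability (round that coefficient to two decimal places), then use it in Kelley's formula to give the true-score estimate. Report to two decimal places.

Spearman-Brown: ρ = 2r/(1 + r) = 2(0.85)/(1 + 0.85) = 1.700/1.85 = 0.9189 → 0.92
Kelley's formula gives T̂ = 0.92·50 + 0.08·62.98 = 46.00 + 5.0384 = 51.038.

51.04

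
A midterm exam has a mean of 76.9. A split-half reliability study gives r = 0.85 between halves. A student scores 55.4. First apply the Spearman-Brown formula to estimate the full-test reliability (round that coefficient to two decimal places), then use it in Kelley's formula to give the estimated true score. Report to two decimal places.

57.12

Spearman-Brown: ρ = 2r/(1 + r) = 2(0.85)/(1 + 0.85) = 1.700/1.85 = 0.9189 → 0.92
T̂ = ρX + (1 − ρ)μ
  = 0.92 × 55.4 + 0.08 × 76.9
  = 50.968 + 6.152
  = 57.120
  ≈ 57.12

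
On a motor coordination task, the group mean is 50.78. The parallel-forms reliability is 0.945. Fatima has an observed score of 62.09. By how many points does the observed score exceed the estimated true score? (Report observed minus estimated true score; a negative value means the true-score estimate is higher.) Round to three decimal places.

T̂ = ρX + (1 − ρ)μ
  = 0.945 × 62.09 + 0.055 × 50.78
  = 58.67505 + 2.79290
  = 61.46795
  ≈ 61.4680
X − T̂ = 62.09 − 61.4680 = 0.6221 → 0.622

0.622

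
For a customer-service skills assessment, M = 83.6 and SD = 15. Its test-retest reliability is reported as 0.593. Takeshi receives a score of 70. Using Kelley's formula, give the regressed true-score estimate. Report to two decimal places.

75.54

T̂ = ρX + (1 − ρ)μ
  = 0.593 × 70 + 0.407 × 83.6
  = 41.510 + 34.0252
  = 75.535
  ≈ 75.54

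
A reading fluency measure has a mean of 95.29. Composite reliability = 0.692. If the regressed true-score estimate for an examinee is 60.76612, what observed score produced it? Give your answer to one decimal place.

45.4

T̂ = ρX + (1 − ρ)μ  ⇒  X = (T̂ − (1 − ρ)μ) / ρ
X = (60.76612 − 0.308 × 95.29) / 0.692 = (60.76612 − 29.34932) / 0.692 = 31.41680 / 0.692 = 45.400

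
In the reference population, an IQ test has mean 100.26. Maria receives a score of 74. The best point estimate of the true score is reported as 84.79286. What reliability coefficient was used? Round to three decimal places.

T̂ = ρX + (1 − ρ)μ  ⇒  T̂ − μ = ρ(X − μ)
ρ = (T̂ − μ)/(X − μ) = (84.79286 − 100.26) / (74 − 100.26) = -15.46714 / -26.26 = 0.58900

0.589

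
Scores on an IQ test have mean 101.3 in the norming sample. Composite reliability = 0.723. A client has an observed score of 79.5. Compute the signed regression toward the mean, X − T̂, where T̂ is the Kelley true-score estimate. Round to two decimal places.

Kelley's formula gives T̂ = 0.723·79.5 + 0.277·101.3 = 57.4785 + 28.0601 = 85.5386.
X − T̂ = 79.5 − 85.539 = -6.039 → -6.04

-6.04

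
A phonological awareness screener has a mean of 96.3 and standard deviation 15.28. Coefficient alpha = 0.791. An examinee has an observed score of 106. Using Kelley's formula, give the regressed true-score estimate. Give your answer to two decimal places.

T̂ = ρX + (1 − ρ)μ
  = 0.791 × 106 + 0.209 × 96.3
  = 83.846 + 20.1267
  = 103.973
  ≈ 103.97

103.97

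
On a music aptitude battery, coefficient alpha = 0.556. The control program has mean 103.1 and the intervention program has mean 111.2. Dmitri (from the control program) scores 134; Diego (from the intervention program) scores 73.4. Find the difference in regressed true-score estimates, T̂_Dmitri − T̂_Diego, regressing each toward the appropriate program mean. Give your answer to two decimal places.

30.10

T̂_Dmitri = 0.556(134) + 0.444(103.1) = 120.2804
T̂_Diego = 0.556(73.4) + 0.444(111.2) = 90.1832
Difference = 120.2804 − 90.1832 = 30.0972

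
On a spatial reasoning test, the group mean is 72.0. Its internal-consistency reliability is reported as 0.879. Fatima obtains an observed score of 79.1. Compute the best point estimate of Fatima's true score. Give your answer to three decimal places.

78.241

Kelley's formula gives T̂ = 0.879·79.1 + 0.121·72.0 = 69.5289 + 8.7120 = 78.2409.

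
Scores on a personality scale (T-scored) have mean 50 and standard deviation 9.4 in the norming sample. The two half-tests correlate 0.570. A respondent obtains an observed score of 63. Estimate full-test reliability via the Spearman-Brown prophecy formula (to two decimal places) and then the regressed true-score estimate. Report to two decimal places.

59.49

Spearman-Brown: ρ = 2r/(1 + r) = 2(0.570)/(1 + 0.570) = 1.1400/1.570 = 0.7261 → 0.73
Weight the observed score by reliability and the mean by (1 − reliability): T̂ = 0.73·63 + 0.27·50 = 45.99 + 13.50 = 59.490.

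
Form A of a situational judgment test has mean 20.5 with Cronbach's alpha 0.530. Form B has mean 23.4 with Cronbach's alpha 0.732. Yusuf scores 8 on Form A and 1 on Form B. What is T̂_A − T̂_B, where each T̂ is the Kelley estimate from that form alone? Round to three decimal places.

6.872

T̂_A = 0.530(8) + 0.470(20.5) = 13.87500
T̂_B = 0.732(1) + 0.268(23.4) = 7.00320
T̂_A − T̂_B = 6.87180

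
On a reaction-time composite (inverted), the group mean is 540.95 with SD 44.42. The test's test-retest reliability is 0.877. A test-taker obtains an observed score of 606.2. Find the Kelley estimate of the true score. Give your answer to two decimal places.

T̂ = 0.877(606.2) + 0.123(540.95) = 531.6374 + 66.53685 = 598.174 → 598.17

598.17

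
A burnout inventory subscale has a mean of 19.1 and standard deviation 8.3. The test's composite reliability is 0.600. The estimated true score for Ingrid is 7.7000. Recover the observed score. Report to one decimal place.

T̂ = ρX + (1 − ρ)μ  ⇒  X = (T̂ − (1 − ρ)μ) / ρ
X = (7.7000 − 0.400 × 19.1) / 0.600 = (7.7000 − 7.6400) / 0.600 = 0.0600 / 0.600 = 0.100

0.1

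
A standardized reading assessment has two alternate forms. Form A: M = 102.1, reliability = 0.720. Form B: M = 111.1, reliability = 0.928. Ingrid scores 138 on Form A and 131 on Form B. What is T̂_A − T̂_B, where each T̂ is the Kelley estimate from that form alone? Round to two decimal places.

-1.62

T̂_A = 0.720(138) + 0.280(102.1) = 127.9480
T̂_B = 0.928(131) + 0.072(111.1) = 129.5672
T̂_A − T̂_B = -1.6192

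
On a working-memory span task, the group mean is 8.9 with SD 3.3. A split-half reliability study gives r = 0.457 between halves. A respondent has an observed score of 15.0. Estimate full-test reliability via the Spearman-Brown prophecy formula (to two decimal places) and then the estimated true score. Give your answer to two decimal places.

Spearman-Brown: ρ = 2r/(1 + r) = 2(0.457)/(1 + 0.457) = 0.9140/1.457 = 0.6273 → 0.63
Weight the observed score by reliability and the mean by (1 − reliability): T̂ = 0.63·15.0 + 0.37·8.9 = 9.450 + 3.293 = 12.743.

12.74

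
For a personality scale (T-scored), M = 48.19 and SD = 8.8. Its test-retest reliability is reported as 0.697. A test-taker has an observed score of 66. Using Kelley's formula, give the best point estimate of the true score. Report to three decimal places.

60.604

Regress the observed score toward the mean by the unreliability: T̂ = 0.697·66 + 0.303·48.19 = 46.002 + 14.60157 = 60.6036.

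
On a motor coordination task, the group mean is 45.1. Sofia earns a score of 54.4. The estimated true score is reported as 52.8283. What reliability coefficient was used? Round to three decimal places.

0.831

T̂ = ρX + (1 − ρ)μ  ⇒  T̂ − μ = ρ(X − μ)
ρ = (T̂ − μ)/(X − μ) = (52.8283 − 45.1) / (54.4 − 45.1) = 7.7283 / 9.3 = 0.83100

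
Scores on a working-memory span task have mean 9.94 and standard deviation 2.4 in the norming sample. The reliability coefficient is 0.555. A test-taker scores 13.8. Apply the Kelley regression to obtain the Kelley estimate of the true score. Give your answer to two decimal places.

12.08

T̂ = ρX + (1 − ρ)μ
  = 0.555 × 13.8 + 0.445 × 9.94
  = 7.6590 + 4.42330
  = 12.082
  ≈ 12.08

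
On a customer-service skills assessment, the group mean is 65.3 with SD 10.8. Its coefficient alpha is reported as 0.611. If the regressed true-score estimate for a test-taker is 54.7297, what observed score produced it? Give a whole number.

T̂ = ρX + (1 − ρ)μ  ⇒  X = (T̂ − (1 − ρ)μ) / ρ
X = (54.7297 − 0.389 × 65.3) / 0.611 = (54.7297 − 25.4017) / 0.611 = 29.3280 / 0.611 = 48.00

48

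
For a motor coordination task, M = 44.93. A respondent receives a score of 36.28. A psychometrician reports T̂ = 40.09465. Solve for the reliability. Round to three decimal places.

0.559

T̂ = ρX + (1 − ρ)μ  ⇒  T̂ − μ = ρ(X − μ)
ρ = (T̂ − μ)/(X − μ) = (40.09465 − 44.93) / (36.28 − 44.93) = -4.83535 / -8.65 = 0.55900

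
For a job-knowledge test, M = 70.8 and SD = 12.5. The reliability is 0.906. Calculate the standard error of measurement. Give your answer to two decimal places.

3.83

SEM = SD · √(1 − ρ) = 12.5 × √0.094 = 12.5 × 0.3066 = 3.832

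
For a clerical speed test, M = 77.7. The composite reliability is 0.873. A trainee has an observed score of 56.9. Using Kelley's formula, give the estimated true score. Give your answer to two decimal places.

59.54

T̂ = 0.873(56.9) + 0.127(77.7) = 49.6737 + 9.8679 = 59.542 → 59.54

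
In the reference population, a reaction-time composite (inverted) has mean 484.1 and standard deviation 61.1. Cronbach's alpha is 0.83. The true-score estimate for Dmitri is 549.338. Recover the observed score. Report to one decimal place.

562.7

T̂ = ρX + (1 − ρ)μ  ⇒  X = (T̂ − (1 − ρ)μ) / ρ
X = (549.338 − 0.17 × 484.1) / 0.83 = (549.338 − 82.297) / 0.83 = 467.041 / 0.83 = 562.700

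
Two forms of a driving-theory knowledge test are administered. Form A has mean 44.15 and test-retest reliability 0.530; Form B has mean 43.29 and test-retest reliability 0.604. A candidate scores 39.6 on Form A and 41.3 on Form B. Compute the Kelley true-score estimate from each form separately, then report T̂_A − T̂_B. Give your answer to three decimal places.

T̂_A = 0.530(39.6) + 0.470(44.15) = 41.73850
T̂_B = 0.604(41.3) + 0.396(43.29) = 42.08804
T̂_A − T̂_B = -0.34954

-0.350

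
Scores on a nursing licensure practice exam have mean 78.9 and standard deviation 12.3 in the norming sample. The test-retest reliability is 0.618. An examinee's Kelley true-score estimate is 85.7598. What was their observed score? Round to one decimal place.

90.0

T̂ = ρX + (1 − ρ)μ  ⇒  X = (T̂ − (1 − ρ)μ) / ρ
X = (85.7598 − 0.382 × 78.9) / 0.618 = (85.7598 − 30.1398) / 0.618 = 55.6200 / 0.618 = 90.000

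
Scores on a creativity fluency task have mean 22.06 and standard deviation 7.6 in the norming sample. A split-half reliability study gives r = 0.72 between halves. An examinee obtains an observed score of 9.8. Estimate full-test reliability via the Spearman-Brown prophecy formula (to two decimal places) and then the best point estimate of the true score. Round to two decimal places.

11.76

Spearman-Brown: ρ = 2r/(1 + r) = 2(0.72)/(1 + 0.72) = 1.440/1.72 = 0.8372 → 0.84
Regress the observed score toward the mean by the unreliability: T̂ = 0.84·9.8 + 0.16·22.06 = 8.232 + 3.5296 = 11.762.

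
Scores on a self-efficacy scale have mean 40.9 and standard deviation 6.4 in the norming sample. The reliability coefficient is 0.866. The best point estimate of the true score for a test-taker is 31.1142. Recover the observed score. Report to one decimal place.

29.6

T̂ = ρX + (1 − ρ)μ  ⇒  X = (T̂ − (1 − ρ)μ) / ρ
X = (31.1142 − 0.134 × 40.9) / 0.866 = (31.1142 − 5.4806) / 0.866 = 25.6336 / 0.866 = 29.600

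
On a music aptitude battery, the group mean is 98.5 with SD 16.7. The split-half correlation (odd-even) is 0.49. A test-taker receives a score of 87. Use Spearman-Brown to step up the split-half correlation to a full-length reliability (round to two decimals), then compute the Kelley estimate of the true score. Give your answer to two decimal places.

Spearman-Brown: ρ = 2r/(1 + r) = 2(0.49)/(1 + 0.49) = 0.980/1.49 = 0.6577 → 0.66
T̂ = ρX + (1 − ρ)μ
  = 0.66 × 87 + 0.34 × 98.5
  = 57.42 + 33.490
  = 90.910
  ≈ 90.91

90.91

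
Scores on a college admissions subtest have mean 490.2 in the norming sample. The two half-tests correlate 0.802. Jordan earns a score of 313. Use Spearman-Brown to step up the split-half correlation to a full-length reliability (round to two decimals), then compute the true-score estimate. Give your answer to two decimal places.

332.49

Spearman-Brown: ρ = 2r/(1 + r) = 2(0.802)/(1 + 0.802) = 1.6040/1.802 = 0.8901 → 0.89
T̂ = 0.89(313) + 0.11(490.2) = 278.57 + 53.922 = 332.492 → 332.49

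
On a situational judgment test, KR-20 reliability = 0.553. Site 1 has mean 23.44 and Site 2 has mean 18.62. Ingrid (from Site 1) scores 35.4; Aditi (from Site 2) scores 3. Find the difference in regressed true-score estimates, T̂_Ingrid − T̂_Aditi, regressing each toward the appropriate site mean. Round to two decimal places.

T̂_Ingrid = 0.553(35.4) + 0.447(23.44) = 30.0539
T̂_Aditi = 0.553(3) + 0.447(18.62) = 9.9821
Difference = 30.0539 − 9.9821 = 20.0717

20.07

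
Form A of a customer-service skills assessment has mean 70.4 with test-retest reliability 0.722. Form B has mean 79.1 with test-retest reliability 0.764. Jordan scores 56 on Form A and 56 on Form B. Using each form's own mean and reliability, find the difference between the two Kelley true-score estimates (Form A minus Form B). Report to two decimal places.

-1.45

T̂_A = 0.722(56) + 0.278(70.4) = 60.0032
T̂_B = 0.764(56) + 0.236(79.1) = 61.4516
T̂_A − T̂_B = -1.4484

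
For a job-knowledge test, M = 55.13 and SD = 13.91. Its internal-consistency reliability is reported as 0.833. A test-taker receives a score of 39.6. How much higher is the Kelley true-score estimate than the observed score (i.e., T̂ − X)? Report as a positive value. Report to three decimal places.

2.594

Kelley's formula gives T̂ = 0.833·39.6 + 0.167·55.13 = 32.9868 + 9.20671 = 42.19351.
T̂ − X = 42.1935 − 39.6 = 2.5935 → 2.594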